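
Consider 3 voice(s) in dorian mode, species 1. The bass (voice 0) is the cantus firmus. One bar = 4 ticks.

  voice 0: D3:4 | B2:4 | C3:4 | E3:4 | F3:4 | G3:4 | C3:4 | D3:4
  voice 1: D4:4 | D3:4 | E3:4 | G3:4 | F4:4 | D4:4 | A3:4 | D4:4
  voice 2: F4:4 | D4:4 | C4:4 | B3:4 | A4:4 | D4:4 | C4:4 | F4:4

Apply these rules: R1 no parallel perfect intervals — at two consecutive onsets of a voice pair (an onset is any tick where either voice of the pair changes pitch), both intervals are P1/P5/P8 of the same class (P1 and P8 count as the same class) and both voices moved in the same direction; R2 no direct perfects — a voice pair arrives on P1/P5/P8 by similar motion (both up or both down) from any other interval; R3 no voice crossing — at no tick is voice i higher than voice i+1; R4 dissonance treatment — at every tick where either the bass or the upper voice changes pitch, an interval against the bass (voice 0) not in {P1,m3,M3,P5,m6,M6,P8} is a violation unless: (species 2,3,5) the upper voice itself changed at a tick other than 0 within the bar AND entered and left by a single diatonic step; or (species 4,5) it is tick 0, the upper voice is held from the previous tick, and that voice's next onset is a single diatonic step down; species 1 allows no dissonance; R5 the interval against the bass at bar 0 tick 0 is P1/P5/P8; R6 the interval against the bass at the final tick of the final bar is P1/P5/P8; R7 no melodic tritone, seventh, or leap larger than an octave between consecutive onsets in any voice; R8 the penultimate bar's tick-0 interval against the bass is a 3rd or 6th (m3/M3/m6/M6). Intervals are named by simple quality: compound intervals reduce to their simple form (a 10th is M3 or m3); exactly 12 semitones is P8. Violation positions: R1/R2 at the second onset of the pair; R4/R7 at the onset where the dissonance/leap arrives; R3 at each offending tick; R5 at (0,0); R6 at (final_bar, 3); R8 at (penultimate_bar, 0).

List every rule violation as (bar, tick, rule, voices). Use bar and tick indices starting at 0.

(0, 0, R5, (0, 2))
(1, 0, R2, (1, 2))
(4, 0, R2, (0, 1))
(4, 0, R7, (1,))
(4, 0, R7, (2,))
(5, 0, R2, (1, 2))
(6, 0, R2, (0, 2))
(6, 0, R8, (0, 2))
(7, 0, R2, (0, 1))
(7, 3, R6, (0, 2))

bar 0: v0=D3 v1=D4 v2=F4 downbeat m3
bar 1: v0=B2 v1=D3 v2=D4 downbeat m3
bar 2: v0=C3 v1=E3 v2=C4 downbeat P8
bar 3: v0=E3 v1=G3 v2=B3 downbeat P5
bar 4: v0=F3 v1=F4 v2=A4 downbeat M3
bar 5: v0=G3 v1=D4 v2=D4 downbeat P5
bar 6: v0=C3 v1=A3 v2=C4 downbeat P8
bar 7: v0=D3 v1=D4 v2=F4 downbeat m3
  -> R5 @ bar 0 tick 0 v(0, 2): opens on m3
  -> R2 @ bar 1 tick 0 v(1, 2): D4/F4 m3 -> D3/D4 P8 similar
  -> R2 @ bar 4 tick 0 v(0, 1): E3/G3 m3 -> F3/F4 P8 similar
  -> R7 @ bar 4 tick 0 v(1,): G3->F4 leap 10st
  -> R7 @ bar 4 tick 0 v(2,): B3->A4 leap 10st
  -> R2 @ bar 5 tick 0 v(1, 2): F4/A4 M3 -> D4/D4 P1 similar
  -> R2 @ bar 6 tick 0 v(0, 2): G3/D4 P5 -> C3/C4 P8 similar
  -> R8 @ bar 6 tick 0 v(0, 2): penult P8 not 3rd/6th
  -> R2 @ bar 7 tick 0 v(0, 1): C3/A3 M6 -> D3/D4 P8 similar
  -> R6 @ bar 7 tick 3 v(0, 2): closes on m3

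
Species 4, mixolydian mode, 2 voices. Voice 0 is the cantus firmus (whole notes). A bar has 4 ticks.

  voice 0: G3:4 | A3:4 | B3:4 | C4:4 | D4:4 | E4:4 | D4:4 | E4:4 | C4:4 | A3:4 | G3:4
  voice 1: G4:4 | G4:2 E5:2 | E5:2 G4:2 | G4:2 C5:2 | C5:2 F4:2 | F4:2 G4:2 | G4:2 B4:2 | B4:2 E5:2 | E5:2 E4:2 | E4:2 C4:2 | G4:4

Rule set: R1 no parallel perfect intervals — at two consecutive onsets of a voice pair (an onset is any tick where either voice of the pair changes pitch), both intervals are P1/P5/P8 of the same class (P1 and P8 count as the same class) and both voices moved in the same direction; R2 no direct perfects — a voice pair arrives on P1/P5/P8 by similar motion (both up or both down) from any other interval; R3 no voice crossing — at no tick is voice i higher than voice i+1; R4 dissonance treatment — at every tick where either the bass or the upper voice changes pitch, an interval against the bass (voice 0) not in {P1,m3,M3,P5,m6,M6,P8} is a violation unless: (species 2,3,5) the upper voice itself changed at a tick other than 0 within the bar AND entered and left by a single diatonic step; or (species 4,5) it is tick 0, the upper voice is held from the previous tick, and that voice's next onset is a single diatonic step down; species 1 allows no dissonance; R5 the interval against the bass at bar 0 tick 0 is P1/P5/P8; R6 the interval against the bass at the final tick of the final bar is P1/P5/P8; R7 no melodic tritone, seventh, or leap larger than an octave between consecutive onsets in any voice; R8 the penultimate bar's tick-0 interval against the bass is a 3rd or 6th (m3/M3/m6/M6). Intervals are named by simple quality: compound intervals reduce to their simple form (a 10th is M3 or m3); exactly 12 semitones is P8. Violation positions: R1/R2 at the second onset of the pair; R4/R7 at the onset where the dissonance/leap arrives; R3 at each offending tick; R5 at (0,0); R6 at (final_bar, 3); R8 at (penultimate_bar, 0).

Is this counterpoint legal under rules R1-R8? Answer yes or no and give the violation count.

No (6 violations)

bar 0: v0=G3 v1=G4 (P8)
bar 1: v0=A3 v1=G4 (m7)
bar 2: v0=B3 v1=E5 (P4)
bar 3: v0=C4 v1=G4 (P5)
bar 4: v0=D4 v1=C5 (m7)
bar 5: v0=E4 v1=F4 (m2)
bar 6: v0=D4 v1=G4 (P4)
bar 7: v0=E4 v1=B4 (P5)
bar 8: v0=C4 v1=E5 (M3)
bar 9: v0=A3 v1=E4 (P5)
bar 10: v0=G3 v1=G4 (P8)
  R4 @ bar1.0: A3/G4 m7 untreated
  R4 @ bar2.0: B3/E5 P4 untreated
  R4 @ bar4.0: D4/C5 m7 untreated
  R4 @ bar5.0: E4/F4 m2 untreated
  R4 @ bar6.0: D4/G4 P4 untreated
  R8 @ bar9.0: penult P5 not 3rd/6th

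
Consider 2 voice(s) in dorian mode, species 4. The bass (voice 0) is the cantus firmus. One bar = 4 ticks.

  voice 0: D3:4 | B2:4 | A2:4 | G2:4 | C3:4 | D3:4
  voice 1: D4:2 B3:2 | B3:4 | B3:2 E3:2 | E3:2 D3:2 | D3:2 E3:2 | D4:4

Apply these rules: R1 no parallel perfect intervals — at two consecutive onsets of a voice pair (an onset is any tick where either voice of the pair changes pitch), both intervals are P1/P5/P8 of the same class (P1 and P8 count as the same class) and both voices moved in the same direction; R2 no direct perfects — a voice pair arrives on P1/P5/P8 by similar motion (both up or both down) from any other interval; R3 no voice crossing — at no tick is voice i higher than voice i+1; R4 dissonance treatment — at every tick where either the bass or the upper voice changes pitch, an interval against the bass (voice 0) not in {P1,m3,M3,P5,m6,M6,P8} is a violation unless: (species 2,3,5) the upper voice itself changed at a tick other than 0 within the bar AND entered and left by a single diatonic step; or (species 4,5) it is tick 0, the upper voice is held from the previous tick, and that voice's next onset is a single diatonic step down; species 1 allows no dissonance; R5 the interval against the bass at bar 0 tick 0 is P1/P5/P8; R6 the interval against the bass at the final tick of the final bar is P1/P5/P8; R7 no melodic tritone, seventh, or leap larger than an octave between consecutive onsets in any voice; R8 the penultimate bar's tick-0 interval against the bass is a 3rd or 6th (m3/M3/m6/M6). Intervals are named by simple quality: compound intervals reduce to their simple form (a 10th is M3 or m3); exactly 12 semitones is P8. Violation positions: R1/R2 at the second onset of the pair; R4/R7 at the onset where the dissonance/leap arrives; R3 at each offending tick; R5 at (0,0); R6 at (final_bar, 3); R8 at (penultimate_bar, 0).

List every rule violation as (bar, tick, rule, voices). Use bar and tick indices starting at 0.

(2, 0, R4, (0, 1))
(4, 0, R4, (0, 1))
(4, 0, R8, (0, 1))
(5, 0, R2, (0, 1))
(5, 0, R7, (1,))

bar 0: v0=D3 v1=D4 downbeat P8
bar 1: v0=B2 v1=B3 downbeat P8
bar 2: v0=A2 v1=B3 downbeat M2
bar 3: v0=G2 v1=E3 downbeat M6
bar 4: v0=C3 v1=D3 downbeat M2
bar 5: v0=D3 v1=D4 downbeat P8
  -> R4 @ bar 2 tick 0 v(0, 1): A2/B3 M2 untreated
  -> R4 @ bar 4 tick 0 v(0, 1): C3/D3 M2 untreated
  -> R8 @ bar 4 tick 0 v(0, 1): penult M2 not 3rd/6th
  -> R2 @ bar 5 tick 0 v(0, 1): C3/E3 M3 -> D3/D4 P8 similar
  -> R7 @ bar 5 tick 0 v(1,): E3->D4 leap 10st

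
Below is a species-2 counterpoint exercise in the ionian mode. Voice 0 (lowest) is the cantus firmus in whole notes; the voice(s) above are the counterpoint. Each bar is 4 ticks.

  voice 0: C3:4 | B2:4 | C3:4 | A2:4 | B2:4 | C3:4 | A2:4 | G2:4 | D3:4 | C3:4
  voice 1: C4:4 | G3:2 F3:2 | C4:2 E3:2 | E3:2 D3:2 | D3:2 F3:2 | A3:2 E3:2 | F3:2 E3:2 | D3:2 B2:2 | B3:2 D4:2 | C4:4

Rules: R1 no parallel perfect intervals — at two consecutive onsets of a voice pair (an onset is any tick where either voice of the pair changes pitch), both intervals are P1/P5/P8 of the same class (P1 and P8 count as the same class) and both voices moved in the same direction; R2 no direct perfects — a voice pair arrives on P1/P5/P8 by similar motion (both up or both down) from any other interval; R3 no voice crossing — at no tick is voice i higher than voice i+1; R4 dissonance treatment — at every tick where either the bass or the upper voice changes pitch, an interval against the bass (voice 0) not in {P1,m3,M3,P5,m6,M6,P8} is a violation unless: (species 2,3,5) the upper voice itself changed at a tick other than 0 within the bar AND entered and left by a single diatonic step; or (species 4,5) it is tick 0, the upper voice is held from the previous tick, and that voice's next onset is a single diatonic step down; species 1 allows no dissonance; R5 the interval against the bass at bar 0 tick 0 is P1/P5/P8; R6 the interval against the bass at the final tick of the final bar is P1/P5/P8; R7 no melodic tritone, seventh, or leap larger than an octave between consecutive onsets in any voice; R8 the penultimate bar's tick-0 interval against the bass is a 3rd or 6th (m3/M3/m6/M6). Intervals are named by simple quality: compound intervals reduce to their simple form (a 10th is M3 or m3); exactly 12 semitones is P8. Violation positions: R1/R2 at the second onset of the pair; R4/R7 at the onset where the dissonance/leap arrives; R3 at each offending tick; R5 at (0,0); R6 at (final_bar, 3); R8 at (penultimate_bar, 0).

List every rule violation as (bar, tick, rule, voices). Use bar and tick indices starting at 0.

bar 0: v0=C3 v1=C4 downbeat P8
bar 1: v0=B2 v1=G3 downbeat m6
bar 2: v0=C3 v1=C4 downbeat P8
bar 3: v0=A2 v1=E3 downbeat P5
bar 4: v0=B2 v1=D3 downbeat m3
bar 5: v0=C3 v1=A3 downbeat M6
bar 6: v0=A2 v1=F3 downbeat m6
bar 7: v0=G2 v1=D3 downbeat P5
bar 8: v0=D3 v1=B3 downbeat M6
bar 9: v0=C3 v1=C4 downbeat P8
  -> R4 @ bar 1 tick 2 v(0, 1): B2/F3 TT untreated
  -> R2 @ bar 2 tick 0 v(0, 1): B2/F3 TT -> C3/C4 P8 similar
  -> R4 @ bar 3 tick 2 v(0, 1): A2/D3 P4 untreated
  -> R4 @ bar 4 tick 2 v(0, 1): B2/F3 TT untreated
  -> R1 @ bar 7 tick 0 v(0, 1): A2/E3 P5 -> G2/D3 P5 similar
  -> R1 @ bar 9 tick 0 v(0, 1): D3/D4 P8 -> C3/C4 P8 similar

(1, 2, R4, (0, 1))
(2, 0, R2, (0, 1))
(3, 2, R4, (0, 1))
(4, 2, R4, (0, 1))
(7, 0, R1, (0, 1))
(9, 0, R1, (0, 1))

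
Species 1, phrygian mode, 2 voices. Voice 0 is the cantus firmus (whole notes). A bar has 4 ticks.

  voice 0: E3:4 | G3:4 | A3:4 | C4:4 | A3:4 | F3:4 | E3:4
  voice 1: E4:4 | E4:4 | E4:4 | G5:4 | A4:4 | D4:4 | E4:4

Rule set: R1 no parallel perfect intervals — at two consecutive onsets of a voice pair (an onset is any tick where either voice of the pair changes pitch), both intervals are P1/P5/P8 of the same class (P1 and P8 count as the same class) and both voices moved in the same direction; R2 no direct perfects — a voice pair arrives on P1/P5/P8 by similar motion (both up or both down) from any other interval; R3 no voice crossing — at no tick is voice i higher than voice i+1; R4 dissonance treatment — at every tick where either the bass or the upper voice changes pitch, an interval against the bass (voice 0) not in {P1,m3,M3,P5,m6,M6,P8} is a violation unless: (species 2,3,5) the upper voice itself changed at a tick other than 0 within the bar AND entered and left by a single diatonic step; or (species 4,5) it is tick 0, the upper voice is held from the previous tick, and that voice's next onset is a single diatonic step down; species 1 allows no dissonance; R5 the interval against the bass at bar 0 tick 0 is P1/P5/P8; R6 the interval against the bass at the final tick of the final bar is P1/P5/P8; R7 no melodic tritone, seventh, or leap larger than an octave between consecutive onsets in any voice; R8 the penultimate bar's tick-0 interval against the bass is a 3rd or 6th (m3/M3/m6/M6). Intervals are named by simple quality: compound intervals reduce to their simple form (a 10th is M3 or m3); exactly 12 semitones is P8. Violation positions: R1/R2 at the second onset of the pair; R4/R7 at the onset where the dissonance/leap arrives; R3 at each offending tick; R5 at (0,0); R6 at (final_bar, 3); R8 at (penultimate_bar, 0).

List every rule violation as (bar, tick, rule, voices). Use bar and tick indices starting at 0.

(3, 0, R1, (0, 1))
(3, 0, R7, (1,))
(4, 0, R2, (0, 1))
(4, 0, R7, (1,))

bar 0: v0=E3 v1=E4 downbeat P8
bar 1: v0=G3 v1=E4 downbeat M6
bar 2: v0=A3 v1=E4 downbeat P5
bar 3: v0=C4 v1=G5 downbeat P5
bar 4: v0=A3 v1=A4 downbeat P8
bar 5: v0=F3 v1=D4 downbeat M6
bar 6: v0=E3 v1=E4 downbeat P8
  -> R1 @ bar 3 tick 0 v(0, 1): A3/E4 P5 -> C4/G5 P5 similar
  -> R7 @ bar 3 tick 0 v(1,): E4->G5 leap 15st
  -> R2 @ bar 4 tick 0 v(0, 1): C4/G5 P5 -> A3/A4 P8 similar
  -> R7 @ bar 4 tick 0 v(1,): G5->A4 leap 10st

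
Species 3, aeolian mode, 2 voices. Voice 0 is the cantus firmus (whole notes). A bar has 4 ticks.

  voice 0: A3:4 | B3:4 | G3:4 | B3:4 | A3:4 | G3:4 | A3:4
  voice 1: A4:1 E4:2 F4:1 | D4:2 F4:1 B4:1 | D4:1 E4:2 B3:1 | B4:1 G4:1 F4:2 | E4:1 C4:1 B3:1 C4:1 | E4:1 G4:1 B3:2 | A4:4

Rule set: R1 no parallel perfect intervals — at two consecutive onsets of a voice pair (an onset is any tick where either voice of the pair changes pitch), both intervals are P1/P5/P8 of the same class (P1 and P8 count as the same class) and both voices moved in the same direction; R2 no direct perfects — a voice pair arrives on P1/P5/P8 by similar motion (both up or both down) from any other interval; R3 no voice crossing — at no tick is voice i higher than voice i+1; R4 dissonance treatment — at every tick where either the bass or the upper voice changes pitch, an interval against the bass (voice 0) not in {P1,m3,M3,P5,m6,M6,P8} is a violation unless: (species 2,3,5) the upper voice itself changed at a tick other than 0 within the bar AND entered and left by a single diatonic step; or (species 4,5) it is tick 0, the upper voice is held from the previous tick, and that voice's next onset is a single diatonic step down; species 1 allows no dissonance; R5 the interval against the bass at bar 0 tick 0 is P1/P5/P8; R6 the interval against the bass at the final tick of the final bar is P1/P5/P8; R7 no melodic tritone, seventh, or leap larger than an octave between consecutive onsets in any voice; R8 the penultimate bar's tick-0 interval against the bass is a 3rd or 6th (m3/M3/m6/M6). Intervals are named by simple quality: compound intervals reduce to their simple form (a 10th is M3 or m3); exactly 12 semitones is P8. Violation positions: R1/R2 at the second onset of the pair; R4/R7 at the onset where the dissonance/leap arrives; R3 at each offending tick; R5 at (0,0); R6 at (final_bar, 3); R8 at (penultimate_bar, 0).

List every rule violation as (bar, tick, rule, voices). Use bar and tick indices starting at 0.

bar 0: v0=A3 v1=A4 downbeat P8
bar 1: v0=B3 v1=D4 downbeat m3
bar 2: v0=G3 v1=D4 downbeat P5
bar 3: v0=B3 v1=B4 downbeat P8
bar 4: v0=A3 v1=E4 downbeat P5
bar 5: v0=G3 v1=E4 downbeat M6
bar 6: v0=A3 v1=A4 downbeat P8
  -> R4 @ bar 1 tick 2 v(0, 1): B3/F4 TT untreated
  -> R7 @ bar 1 tick 3 v(1,): F4->B4 leap 6st
  -> R2 @ bar 2 tick 0 v(0, 1): B3/B4 P8 -> G3/D4 P5 similar
  -> R2 @ bar 3 tick 0 v(0, 1): G3/B3 M3 -> B3/B4 P8 similar
  -> R2 @ bar 4 tick 0 v(0, 1): B3/F4 TT -> A3/E4 P5 similar
  -> R2 @ bar 6 tick 0 v(0, 1): G3/B3 M3 -> A3/A4 P8 similar
  -> R7 @ bar 6 tick 0 v(1,): B3->A4 leap 10st

(1, 2, R4, (0, 1))
(1, 3, R7, (1,))
(2, 0, R2, (0, 1))
(3, 0, R2, (0, 1))
(4, 0, R2, (0, 1))
(6, 0, R2, (0, 1))
(6, 0, R7, (1,))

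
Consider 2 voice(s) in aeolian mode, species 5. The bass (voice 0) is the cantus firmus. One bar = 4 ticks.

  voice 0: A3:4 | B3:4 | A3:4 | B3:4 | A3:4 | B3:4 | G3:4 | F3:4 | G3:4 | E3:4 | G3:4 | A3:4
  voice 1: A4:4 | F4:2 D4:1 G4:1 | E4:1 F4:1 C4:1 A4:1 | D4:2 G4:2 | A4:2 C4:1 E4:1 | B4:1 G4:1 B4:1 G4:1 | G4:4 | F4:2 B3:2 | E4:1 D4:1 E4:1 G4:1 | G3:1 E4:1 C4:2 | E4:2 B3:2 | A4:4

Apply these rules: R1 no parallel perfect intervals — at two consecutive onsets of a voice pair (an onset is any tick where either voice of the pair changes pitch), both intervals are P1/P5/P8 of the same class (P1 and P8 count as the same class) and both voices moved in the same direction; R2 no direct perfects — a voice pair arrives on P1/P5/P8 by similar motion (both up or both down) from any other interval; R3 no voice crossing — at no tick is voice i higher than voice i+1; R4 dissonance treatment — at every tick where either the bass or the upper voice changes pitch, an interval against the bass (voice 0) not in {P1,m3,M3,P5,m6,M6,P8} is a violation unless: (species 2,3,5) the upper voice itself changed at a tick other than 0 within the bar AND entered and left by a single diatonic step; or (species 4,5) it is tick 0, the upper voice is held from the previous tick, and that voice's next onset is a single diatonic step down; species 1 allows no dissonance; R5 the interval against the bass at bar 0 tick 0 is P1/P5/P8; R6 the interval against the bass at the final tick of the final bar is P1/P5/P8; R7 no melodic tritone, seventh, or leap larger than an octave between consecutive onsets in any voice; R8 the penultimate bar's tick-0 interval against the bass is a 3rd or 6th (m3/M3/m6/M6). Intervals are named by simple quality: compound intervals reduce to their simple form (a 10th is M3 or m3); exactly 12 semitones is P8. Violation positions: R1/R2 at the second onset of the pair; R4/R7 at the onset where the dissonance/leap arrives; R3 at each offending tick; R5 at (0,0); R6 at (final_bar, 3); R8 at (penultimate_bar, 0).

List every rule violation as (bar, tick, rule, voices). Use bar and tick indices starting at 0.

(1, 0, R4, (0, 1))
(2, 0, R2, (0, 1))
(5, 0, R2, (0, 1))
(7, 0, R1, (0, 1))
(7, 2, R4, (0, 1))
(7, 2, R7, (1,))
(11, 0, R2, (0, 1))
(11, 0, R7, (1,))

bar 0: v0=A3 v1=A4 downbeat P8
bar 1: v0=B3 v1=F4 downbeat TT
bar 2: v0=A3 v1=E4 downbeat P5
bar 3: v0=B3 v1=D4 downbeat m3
bar 4: v0=A3 v1=A4 downbeat P8
bar 5: v0=B3 v1=B4 downbeat P8
bar 6: v0=G3 v1=G4 downbeat P8
bar 7: v0=F3 v1=F4 downbeat P8
bar 8: v0=G3 v1=E4 downbeat M6
bar 9: v0=E3 v1=G3 downbeat m3
bar 10: v0=G3 v1=E4 downbeat M6
bar 11: v0=A3 v1=A4 downbeat P8
  -> R4 @ bar 1 tick 0 v(0, 1): B3/F4 TT untreated
  -> R2 @ bar 2 tick 0 v(0, 1): B3/G4 m6 -> A3/E4 P5 similar
  -> R2 @ bar 5 tick 0 v(0, 1): A3/E4 P5 -> B3/B4 P8 similar
  -> R1 @ bar 7 tick 0 v(0, 1): G3/G4 P8 -> F3/F4 P8 similar
  -> R4 @ bar 7 tick 2 v(0, 1): F3/B3 TT untreated
  -> R7 @ bar 7 tick 2 v(1,): F4->B3 leap 6st
  -> R2 @ bar 11 tick 0 v(0, 1): G3/B3 M3 -> A3/A4 P8 similar
  -> R7 @ bar 11 tick 0 v(1,): B3->A4 leap 10st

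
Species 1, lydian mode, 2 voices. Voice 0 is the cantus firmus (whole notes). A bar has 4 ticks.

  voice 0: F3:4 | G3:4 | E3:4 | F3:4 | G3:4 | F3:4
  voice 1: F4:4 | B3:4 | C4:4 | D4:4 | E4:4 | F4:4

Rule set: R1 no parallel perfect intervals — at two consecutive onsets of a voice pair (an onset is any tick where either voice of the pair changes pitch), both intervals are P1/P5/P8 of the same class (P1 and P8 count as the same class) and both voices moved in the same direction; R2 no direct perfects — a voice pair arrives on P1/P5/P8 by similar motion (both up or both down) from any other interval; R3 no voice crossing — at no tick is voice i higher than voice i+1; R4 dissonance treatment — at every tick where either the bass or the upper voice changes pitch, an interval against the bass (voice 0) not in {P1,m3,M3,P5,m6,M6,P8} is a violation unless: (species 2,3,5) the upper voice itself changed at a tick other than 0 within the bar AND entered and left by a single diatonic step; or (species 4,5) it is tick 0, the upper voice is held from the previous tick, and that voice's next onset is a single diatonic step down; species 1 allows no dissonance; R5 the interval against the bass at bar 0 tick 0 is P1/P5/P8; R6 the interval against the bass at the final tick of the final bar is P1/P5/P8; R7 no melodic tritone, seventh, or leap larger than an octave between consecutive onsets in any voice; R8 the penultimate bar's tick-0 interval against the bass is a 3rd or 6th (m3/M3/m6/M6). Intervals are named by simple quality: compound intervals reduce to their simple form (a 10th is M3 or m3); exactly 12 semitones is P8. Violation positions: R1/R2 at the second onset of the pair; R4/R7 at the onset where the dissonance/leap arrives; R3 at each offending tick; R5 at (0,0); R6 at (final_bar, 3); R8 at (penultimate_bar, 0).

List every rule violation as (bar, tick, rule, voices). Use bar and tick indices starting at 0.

(1, 0, R7, (1,))

bar 0: v0=F3 v1=F4 downbeat P8
bar 1: v0=G3 v1=B3 downbeat M3
bar 2: v0=E3 v1=C4 downbeat m6
bar 3: v0=F3 v1=D4 downbeat M6
bar 4: v0=G3 v1=E4 downbeat M6
bar 5: v0=F3 v1=F4 downbeat P8
  -> R7 @ bar 1 tick 0 v(1,): F4->B3 leap 6st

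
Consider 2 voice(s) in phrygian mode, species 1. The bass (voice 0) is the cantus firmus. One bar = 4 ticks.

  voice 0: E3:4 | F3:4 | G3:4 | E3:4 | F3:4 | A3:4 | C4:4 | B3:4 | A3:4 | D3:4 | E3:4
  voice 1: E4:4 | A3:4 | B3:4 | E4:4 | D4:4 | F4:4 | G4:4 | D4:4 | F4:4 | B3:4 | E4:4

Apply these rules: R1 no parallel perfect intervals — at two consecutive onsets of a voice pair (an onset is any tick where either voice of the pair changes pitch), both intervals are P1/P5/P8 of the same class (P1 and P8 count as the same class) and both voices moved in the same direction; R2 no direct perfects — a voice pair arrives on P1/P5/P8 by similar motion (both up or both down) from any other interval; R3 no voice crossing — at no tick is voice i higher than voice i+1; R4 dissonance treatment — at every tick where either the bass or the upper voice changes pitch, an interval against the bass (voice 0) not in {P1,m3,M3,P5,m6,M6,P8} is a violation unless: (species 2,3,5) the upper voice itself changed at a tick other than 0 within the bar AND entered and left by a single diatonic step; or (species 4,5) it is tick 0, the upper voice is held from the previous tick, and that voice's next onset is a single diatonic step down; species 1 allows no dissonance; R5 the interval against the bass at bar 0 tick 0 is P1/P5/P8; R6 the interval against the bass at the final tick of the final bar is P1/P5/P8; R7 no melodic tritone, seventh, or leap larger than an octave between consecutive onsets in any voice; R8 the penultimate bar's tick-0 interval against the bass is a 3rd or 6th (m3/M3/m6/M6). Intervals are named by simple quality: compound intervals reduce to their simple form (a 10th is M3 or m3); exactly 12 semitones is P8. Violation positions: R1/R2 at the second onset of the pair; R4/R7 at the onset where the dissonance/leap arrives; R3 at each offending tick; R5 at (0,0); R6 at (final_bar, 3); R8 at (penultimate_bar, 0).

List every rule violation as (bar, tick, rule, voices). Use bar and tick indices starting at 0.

bar 0: v0=E3 v1=E4 downbeat P8
bar 1: v0=F3 v1=A3 downbeat M3
bar 2: v0=G3 v1=B3 downbeat M3
bar 3: v0=E3 v1=E4 downbeat P8
bar 4: v0=F3 v1=D4 downbeat M6
bar 5: v0=A3 v1=F4 downbeat m6
bar 6: v0=C4 v1=G4 downbeat P5
bar 7: v0=B3 v1=D4 downbeat m3
bar 8: v0=A3 v1=F4 downbeat m6
bar 9: v0=D3 v1=B3 downbeat M6
bar 10: v0=E3 v1=E4 downbeat P8
  -> R2 @ bar 6 tick 0 v(0, 1): A3/F4 m6 -> C4/G4 P5 similar
  -> R7 @ bar 9 tick 0 v(1,): F4->B3 leap 6st
  -> R2 @ bar 10 tick 0 v(0, 1): D3/B3 M6 -> E3/E4 P8 similar

(6, 0, R2, (0, 1))
(9, 0, R7, (1,))
(10, 0, R2, (0, 1))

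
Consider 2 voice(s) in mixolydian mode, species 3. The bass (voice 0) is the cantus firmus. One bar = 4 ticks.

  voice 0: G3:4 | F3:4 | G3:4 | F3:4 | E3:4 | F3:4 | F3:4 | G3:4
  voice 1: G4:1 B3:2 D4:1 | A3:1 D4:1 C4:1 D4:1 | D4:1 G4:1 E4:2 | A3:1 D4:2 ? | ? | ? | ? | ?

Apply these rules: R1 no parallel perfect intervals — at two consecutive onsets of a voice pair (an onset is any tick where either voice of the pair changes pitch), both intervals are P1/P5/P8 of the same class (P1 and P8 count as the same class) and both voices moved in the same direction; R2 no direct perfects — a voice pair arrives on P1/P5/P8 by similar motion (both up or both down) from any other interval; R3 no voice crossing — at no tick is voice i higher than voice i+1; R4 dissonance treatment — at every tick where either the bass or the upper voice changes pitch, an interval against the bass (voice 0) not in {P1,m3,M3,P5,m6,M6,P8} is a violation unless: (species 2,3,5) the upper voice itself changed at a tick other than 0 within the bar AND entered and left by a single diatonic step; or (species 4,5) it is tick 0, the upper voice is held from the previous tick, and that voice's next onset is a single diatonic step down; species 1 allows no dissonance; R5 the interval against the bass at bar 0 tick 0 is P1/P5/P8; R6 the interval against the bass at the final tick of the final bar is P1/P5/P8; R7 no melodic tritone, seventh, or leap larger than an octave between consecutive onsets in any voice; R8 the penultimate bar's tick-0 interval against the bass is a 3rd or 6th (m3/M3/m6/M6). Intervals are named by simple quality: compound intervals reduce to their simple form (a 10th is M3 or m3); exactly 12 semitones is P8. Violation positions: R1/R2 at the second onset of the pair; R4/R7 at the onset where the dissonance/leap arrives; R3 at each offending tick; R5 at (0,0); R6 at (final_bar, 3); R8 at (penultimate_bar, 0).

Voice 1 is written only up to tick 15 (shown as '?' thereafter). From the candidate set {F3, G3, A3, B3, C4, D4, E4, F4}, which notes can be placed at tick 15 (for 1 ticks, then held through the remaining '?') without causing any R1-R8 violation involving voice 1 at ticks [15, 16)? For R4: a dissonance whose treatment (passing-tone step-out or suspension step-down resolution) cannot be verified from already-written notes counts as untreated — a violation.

{A3, C4, D4, F3, F4}

F3: legal
G3: violates R4
A3: legal
B3: violates R4
C4: legal
D4: legal
E4: violates R4
F4: legal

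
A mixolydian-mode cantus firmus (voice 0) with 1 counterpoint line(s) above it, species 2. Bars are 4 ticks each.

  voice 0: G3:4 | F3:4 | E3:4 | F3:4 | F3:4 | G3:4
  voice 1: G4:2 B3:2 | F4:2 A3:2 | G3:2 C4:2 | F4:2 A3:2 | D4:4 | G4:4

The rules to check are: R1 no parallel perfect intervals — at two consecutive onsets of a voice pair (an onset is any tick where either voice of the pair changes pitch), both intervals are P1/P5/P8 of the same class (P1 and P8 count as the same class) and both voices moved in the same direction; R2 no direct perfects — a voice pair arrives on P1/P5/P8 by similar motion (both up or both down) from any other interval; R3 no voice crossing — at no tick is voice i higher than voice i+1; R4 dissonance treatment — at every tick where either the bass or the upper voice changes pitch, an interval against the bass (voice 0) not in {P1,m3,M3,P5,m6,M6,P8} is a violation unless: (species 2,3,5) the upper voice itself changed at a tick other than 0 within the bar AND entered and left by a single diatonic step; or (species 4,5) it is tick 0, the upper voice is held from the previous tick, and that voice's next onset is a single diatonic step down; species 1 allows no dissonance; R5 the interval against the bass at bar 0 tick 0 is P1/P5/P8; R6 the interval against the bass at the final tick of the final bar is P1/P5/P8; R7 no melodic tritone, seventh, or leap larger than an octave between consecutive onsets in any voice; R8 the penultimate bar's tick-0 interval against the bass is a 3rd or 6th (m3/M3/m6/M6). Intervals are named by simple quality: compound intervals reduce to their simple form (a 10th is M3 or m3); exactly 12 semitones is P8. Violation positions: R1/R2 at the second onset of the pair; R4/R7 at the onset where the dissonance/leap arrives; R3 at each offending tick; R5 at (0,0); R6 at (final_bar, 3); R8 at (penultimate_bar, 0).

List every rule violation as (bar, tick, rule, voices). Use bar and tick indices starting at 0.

bar 0: v0=G3 v1=G4 downbeat P8
bar 1: v0=F3 v1=F4 downbeat P8
bar 2: v0=E3 v1=G3 downbeat m3
bar 3: v0=F3 v1=F4 downbeat P8
bar 4: v0=F3 v1=D4 downbeat M6
bar 5: v0=G3 v1=G4 downbeat P8
  -> R7 @ bar 1 tick 0 v(1,): B3->F4 leap 6st
  -> R2 @ bar 3 tick 0 v(0, 1): E3/C4 m6 -> F3/F4 P8 similar
  -> R2 @ bar 5 tick 0 v(0, 1): F3/D4 M6 -> G3/G4 P8 similar

(1, 0, R7, (1,))
(3, 0, R2, (0, 1))
(5, 0, R2, (0, 1))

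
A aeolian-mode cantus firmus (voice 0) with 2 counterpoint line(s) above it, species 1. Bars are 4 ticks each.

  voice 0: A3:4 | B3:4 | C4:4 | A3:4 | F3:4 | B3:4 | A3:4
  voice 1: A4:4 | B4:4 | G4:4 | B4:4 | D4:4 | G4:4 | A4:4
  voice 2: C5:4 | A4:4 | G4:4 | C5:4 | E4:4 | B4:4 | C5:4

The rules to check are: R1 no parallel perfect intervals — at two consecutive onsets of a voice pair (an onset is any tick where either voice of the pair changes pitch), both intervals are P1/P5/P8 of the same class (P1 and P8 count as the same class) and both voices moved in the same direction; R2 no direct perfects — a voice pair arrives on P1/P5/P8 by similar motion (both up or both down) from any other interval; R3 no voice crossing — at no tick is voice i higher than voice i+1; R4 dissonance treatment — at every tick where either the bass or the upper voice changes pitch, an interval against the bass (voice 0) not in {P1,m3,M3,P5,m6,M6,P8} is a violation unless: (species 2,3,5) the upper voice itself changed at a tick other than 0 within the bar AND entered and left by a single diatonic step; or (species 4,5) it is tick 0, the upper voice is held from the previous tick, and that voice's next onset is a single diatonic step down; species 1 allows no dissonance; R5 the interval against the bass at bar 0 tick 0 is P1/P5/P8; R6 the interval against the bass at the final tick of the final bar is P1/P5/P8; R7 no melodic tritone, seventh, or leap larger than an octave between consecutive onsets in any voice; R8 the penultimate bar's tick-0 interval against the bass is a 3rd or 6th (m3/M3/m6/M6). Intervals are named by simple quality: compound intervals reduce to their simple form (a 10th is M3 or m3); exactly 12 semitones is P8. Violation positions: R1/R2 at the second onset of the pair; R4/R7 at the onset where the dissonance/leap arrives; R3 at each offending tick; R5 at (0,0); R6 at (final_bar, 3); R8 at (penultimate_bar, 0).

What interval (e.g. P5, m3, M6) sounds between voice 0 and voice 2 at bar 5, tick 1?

voice 0=B3 voice 2=B4 -> P8

P8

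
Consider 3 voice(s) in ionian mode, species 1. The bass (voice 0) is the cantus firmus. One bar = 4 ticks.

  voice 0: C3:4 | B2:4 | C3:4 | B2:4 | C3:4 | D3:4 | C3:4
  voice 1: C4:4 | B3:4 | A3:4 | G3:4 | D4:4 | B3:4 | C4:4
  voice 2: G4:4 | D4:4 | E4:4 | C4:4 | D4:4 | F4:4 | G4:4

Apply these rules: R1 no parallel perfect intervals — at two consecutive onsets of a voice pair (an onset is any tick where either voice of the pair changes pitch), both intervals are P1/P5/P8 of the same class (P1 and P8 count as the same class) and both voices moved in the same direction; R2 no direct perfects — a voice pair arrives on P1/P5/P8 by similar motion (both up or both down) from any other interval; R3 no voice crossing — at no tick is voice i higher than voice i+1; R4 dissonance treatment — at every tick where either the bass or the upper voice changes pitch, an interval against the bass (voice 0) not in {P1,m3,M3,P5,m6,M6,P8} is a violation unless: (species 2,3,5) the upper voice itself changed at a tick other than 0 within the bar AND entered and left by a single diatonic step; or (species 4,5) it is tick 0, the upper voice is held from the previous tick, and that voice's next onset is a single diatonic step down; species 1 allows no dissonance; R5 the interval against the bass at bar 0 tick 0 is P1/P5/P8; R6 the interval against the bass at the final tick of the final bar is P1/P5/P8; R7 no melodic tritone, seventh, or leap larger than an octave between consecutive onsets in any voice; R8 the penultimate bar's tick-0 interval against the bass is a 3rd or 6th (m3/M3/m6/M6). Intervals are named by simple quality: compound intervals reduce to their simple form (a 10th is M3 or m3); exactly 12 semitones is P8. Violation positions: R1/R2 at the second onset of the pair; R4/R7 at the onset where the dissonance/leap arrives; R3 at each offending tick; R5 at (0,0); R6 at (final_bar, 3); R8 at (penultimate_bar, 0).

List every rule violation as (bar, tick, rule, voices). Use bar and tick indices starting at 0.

bar 0: v0=C3 v1=C4 v2=G4 downbeat P5
bar 1: v0=B2 v1=B3 v2=D4 downbeat m3
bar 2: v0=C3 v1=A3 v2=E4 downbeat M3
bar 3: v0=B2 v1=G3 v2=C4 downbeat m2
bar 4: v0=C3 v1=D4 v2=D4 downbeat M2
bar 5: v0=D3 v1=B3 v2=F4 downbeat m3
bar 6: v0=C3 v1=C4 v2=G4 downbeat P5
  -> R1 @ bar 1 tick 0 v(0, 1): C3/C4 P8 -> B2/B3 P8 similar
  -> R4 @ bar 3 tick 0 v(0, 2): B2/C4 m2 untreated
  -> R2 @ bar 4 tick 0 v(1, 2): G3/C4 P4 -> D4/D4 P1 similar
  -> R4 @ bar 4 tick 0 v(0, 1): C3/D4 M2 untreated
  -> R4 @ bar 4 tick 0 v(0, 2): C3/D4 M2 untreated
  -> R2 @ bar 6 tick 0 v(1, 2): B3/F4 TT -> C4/G4 P5 similar

(1, 0, R1, (0, 1))
(3, 0, R4, (0, 2))
(4, 0, R2, (1, 2))
(4, 0, R4, (0, 1))
(4, 0, R4, (0, 2))
(6, 0, R2, (1, 2))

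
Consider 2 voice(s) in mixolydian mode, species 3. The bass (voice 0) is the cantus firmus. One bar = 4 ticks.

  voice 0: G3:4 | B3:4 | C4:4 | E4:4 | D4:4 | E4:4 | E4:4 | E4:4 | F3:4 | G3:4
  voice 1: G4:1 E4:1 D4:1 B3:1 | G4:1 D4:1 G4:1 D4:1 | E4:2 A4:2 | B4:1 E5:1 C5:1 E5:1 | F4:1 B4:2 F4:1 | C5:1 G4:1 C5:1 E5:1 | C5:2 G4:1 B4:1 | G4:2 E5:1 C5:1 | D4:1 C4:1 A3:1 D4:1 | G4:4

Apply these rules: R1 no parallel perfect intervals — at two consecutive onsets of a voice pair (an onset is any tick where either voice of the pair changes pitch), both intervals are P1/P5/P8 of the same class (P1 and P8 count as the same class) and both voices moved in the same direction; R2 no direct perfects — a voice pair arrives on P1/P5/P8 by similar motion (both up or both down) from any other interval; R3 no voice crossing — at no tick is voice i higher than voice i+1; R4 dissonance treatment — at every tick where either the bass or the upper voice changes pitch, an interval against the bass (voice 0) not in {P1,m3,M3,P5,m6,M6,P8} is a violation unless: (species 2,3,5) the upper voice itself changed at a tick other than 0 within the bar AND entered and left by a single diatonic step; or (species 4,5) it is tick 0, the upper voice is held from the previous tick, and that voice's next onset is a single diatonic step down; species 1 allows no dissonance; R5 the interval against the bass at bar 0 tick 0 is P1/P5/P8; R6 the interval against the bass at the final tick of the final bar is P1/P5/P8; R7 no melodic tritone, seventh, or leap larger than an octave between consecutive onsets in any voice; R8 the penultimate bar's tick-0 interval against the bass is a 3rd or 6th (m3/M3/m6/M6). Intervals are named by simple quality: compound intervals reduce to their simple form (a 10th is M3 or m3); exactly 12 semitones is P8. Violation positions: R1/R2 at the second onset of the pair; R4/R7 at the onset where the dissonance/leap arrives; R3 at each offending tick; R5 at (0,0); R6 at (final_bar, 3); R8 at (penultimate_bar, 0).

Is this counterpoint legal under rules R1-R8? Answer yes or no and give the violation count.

bar 0: v0=G3 v1=G4 (P8)
bar 1: v0=B3 v1=G4 (m6)
bar 2: v0=C4 v1=E4 (M3)
bar 3: v0=E4 v1=B4 (P5)
bar 4: v0=D4 v1=F4 (m3)
bar 5: v0=E4 v1=C5 (m6)
bar 6: v0=E4 v1=C5 (m6)
bar 7: v0=E4 v1=G4 (m3)
bar 8: v0=F3 v1=D4 (M6)
bar 9: v0=G3 v1=G4 (P8)
  R2 @ bar3.0: C4/A4 M6 -> E4/B4 P5 similar
  R7 @ bar4.0: E5->F4 leap 11st
  R7 @ bar4.1: F4->B4 leap 6st
  R7 @ bar4.3: B4->F4 leap 6st
  R7 @ bar8.0: E4->F3 leap 11st
  R7 @ bar8.0: C5->D4 leap 10st
  R2 @ bar9.0: F3/D4 M6 -> G3/G4 P8 similar

No (7 violations)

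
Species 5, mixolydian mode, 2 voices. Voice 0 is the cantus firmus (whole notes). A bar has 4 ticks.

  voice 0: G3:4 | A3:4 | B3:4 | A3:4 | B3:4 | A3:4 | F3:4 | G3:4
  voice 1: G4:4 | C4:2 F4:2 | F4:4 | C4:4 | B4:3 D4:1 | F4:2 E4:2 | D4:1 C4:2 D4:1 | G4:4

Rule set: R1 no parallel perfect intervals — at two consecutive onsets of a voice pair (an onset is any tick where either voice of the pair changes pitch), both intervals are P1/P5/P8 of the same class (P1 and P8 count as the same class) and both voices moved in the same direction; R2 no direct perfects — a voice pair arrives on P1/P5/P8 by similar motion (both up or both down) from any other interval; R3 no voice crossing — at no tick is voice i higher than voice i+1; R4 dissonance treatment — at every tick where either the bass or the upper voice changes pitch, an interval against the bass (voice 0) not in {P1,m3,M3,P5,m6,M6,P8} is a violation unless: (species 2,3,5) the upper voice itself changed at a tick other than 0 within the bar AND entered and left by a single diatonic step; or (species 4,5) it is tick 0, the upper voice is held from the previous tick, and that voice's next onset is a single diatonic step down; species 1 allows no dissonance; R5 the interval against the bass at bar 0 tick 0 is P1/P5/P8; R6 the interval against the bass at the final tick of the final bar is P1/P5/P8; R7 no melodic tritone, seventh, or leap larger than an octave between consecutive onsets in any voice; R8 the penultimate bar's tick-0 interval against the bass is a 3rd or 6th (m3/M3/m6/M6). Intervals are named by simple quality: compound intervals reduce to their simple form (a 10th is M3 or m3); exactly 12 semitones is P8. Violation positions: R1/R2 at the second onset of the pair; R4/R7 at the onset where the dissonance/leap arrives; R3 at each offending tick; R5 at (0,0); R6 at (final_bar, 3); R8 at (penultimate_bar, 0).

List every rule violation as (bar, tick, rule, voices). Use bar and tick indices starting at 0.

(2, 0, R4, (0, 1))
(4, 0, R2, (0, 1))
(4, 0, R7, (1,))
(7, 0, R2, (0, 1))

bar 0: v0=G3 v1=G4 downbeat P8
bar 1: v0=A3 v1=C4 downbeat m3
bar 2: v0=B3 v1=F4 downbeat TT
bar 3: v0=A3 v1=C4 downbeat m3
bar 4: v0=B3 v1=B4 downbeat P8
bar 5: v0=A3 v1=F4 downbeat m6
bar 6: v0=F3 v1=D4 downbeat M6
bar 7: v0=G3 v1=G4 downbeat P8
  -> R4 @ bar 2 tick 0 v(0, 1): B3/F4 TT untreated
  -> R2 @ bar 4 tick 0 v(0, 1): A3/C4 m3 -> B3/B4 P8 similar
  -> R7 @ bar 4 tick 0 v(1,): C4->B4 leap 11st
  -> R2 @ bar 7 tick 0 v(0, 1): F3/D4 M6 -> G3/G4 P8 similar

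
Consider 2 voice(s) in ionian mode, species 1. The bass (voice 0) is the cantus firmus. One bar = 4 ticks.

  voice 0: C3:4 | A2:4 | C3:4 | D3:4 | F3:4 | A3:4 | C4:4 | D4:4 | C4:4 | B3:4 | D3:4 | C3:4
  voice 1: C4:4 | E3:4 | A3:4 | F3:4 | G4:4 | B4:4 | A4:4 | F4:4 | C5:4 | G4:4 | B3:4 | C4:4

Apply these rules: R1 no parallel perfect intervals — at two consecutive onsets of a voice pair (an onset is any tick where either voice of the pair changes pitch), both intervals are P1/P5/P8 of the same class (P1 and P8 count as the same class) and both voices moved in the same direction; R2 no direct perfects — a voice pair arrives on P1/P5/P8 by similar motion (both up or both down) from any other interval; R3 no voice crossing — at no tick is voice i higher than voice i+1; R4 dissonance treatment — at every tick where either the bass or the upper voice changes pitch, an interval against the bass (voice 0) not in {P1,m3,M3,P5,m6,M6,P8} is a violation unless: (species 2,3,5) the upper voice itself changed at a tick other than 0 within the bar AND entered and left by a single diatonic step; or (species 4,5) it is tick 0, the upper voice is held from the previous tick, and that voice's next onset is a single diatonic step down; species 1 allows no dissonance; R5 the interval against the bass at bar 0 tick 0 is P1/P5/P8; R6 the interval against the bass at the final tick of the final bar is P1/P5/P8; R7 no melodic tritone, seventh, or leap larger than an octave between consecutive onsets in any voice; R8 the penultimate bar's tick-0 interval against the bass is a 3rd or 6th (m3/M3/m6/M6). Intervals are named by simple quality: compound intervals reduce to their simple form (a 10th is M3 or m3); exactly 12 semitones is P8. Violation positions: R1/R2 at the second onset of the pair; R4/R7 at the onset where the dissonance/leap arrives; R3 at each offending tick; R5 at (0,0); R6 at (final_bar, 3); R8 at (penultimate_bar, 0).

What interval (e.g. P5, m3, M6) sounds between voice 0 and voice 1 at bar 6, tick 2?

voice 0=C4 voice 1=A4 -> M6

M6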